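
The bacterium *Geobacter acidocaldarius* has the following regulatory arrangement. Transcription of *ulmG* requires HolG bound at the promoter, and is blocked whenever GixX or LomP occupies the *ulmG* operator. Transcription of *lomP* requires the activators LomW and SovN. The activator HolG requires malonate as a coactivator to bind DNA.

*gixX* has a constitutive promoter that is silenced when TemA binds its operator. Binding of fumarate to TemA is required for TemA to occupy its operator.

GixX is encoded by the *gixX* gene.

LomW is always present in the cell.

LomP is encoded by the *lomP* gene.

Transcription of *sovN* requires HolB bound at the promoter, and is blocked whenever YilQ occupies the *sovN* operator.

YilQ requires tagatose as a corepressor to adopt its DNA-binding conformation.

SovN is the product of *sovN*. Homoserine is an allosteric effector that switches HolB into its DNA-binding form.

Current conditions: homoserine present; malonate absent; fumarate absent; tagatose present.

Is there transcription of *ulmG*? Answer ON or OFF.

OFF

Malonate is absent, so HolG is inactive.
Fumarate is absent, so TemA is inactive.
With no repressor bound, *gixX* is transcribed.
So GixX is produced and active.
LomW is produced constitutively and is active.
Homoserine is present, so HolB is active.
Tagatose is present, so YilQ is active.
With repressor YilQ bound, *sovN* is not transcribed.
So SovN is not produced.
Required activator SovN is absent, so *lomP* is not transcribed.
So LomP is not produced.
With repressor GixX bound, *ulmG* is not transcribed.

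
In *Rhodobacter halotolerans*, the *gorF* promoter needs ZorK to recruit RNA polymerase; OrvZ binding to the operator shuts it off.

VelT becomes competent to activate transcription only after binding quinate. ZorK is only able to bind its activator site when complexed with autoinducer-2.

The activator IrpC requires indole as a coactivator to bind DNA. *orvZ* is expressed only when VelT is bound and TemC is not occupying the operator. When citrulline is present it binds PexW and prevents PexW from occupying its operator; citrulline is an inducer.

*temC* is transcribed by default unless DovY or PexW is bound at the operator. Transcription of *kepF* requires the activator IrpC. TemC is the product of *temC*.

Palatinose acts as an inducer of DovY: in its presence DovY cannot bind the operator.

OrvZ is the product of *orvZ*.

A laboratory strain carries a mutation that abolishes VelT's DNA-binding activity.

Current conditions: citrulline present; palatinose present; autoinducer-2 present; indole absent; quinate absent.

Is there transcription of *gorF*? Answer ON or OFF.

VelT is non-functional in this strain, so it has no effect.
Palatinose is present, so DovY is inactive.
Citrulline is present, so PexW is inactive.
With no repressor bound, *temC* is transcribed.
So TemC is produced and active.
With repressor TemC bound, *orvZ* is not transcribed.
So OrvZ is not produced.
Autoinducer-2 is present, so ZorK is active.
No repressor is bound and ZorK is active, so *gorF* is transcribed.

ON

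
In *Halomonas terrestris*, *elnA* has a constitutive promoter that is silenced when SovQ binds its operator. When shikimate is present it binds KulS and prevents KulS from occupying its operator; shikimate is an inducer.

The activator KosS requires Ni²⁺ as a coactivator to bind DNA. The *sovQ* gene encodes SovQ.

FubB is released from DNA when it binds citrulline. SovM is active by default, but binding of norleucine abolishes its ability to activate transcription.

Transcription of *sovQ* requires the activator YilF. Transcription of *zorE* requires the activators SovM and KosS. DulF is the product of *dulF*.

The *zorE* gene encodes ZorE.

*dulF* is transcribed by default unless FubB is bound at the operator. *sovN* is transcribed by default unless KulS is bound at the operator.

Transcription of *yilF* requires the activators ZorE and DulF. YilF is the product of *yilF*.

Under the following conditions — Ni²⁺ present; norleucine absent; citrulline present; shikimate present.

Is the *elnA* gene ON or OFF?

OFF

Norleucine is absent, so SovM is active.
Ni²⁺ is present, so KosS is active.
No repressor is bound and SovM and KosS are active, so *zorE* is transcribed.
So ZorE is produced and active.
Citrulline is present, so FubB is inactive.
With no repressor bound, *dulF* is transcribed.
So DulF is produced and active.
No repressor is bound and ZorE and DulF are active, so *yilF* is transcribed.
So YilF is produced and active.
No repressor is bound and YilF is active, so *sovQ* is transcribed.
So SovQ is produced and active.
With repressor SovQ bound, *elnA* is not transcribed.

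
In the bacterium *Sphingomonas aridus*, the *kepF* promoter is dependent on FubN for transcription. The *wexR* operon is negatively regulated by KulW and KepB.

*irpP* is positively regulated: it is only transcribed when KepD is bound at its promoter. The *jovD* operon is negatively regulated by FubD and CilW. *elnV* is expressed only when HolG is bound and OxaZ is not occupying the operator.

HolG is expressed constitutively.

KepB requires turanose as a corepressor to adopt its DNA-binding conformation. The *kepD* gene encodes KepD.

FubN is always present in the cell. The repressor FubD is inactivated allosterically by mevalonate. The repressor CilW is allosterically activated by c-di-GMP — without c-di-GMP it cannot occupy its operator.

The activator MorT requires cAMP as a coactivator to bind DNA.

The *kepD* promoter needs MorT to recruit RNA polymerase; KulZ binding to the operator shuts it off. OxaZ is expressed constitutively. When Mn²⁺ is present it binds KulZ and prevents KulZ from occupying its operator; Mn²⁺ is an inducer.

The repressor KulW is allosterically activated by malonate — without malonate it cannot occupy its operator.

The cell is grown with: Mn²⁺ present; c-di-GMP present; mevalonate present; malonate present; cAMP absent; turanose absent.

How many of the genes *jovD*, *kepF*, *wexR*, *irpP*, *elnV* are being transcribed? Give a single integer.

Mevalonate is present, so FubD is inactive.
c-di-GMP is present, so CilW is active.
With repressor CilW bound, *jovD* is not transcribed.
→ *jovD* is OFF.
FubN is produced constitutively and is active.
No repressor is bound and FubN is active, so *kepF* is transcribed.
→ *kepF* is ON.
Malonate is present, so KulW is active.
Turanose is absent, so KepB is inactive.
With repressor KulW bound, *wexR* is not transcribed.
→ *wexR* is OFF.
Mn²⁺ is present, so KulZ is inactive.
cAMP is absent, so MorT is inactive.
Required activator MorT is absent, so *kepD* is not transcribed.
So KepD is not produced.
Required activator KepD is absent, so *irpP* is not transcribed.
→ *irpP* is OFF.
HolG is produced constitutively and is active.
OxaZ is produced constitutively and is active.
With repressor OxaZ bound, *elnV* is not transcribed.
→ *elnV* is OFF.
1 of the 5 genes is transcribed.

1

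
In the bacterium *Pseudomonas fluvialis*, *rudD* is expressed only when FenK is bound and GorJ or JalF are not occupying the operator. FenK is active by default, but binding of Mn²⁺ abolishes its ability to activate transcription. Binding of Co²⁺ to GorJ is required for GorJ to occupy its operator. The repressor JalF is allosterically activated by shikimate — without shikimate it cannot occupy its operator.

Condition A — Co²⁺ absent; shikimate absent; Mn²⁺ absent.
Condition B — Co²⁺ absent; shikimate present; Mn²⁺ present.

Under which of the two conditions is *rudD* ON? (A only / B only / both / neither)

Condition A:
Co²⁺ is absent, so GorJ is inactive.
Shikimate is absent, so JalF is inactive.
Mn²⁺ is absent, so FenK is active.
No repressor is bound and FenK is active, so *rudD* is transcribed.
→ *rudD* is ON in A.
Condition B:
Co²⁺ is absent, so GorJ is inactive.
Shikimate is present, so JalF is active.
Mn²⁺ is present, so FenK is inactive.
With repressor JalF bound, *rudD* is not transcribed.
→ *rudD* is OFF in B.

A only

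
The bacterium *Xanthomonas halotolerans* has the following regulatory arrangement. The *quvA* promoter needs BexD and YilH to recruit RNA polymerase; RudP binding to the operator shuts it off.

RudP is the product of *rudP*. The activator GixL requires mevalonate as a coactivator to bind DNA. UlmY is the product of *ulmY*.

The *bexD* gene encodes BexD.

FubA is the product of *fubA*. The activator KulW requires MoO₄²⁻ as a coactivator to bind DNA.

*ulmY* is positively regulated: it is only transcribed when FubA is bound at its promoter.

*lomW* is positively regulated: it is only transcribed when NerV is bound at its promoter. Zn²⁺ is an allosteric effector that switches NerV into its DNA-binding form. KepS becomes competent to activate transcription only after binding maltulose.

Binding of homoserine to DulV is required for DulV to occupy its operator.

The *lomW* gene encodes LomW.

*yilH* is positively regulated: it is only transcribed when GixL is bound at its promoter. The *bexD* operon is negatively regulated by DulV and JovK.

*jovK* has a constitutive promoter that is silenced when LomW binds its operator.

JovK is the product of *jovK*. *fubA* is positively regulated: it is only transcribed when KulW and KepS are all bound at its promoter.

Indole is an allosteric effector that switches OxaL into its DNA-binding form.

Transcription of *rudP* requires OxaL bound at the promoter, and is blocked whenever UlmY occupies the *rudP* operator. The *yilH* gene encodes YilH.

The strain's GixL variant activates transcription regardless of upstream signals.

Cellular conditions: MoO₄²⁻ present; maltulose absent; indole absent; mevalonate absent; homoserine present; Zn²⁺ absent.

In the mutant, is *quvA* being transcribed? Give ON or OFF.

Homoserine is present, so DulV is active.
Zn²⁺ is absent, so NerV is inactive.
Required activator NerV is absent, so *lomW* is not transcribed.
So LomW is not produced.
With no repressor bound, *jovK* is transcribed.
So JovK is produced and active.
With repressor DulV bound, *bexD* is not transcribed.
So BexD is not produced.
GixL is constitutively active in this strain.
No repressor is bound and GixL is active, so *yilH* is transcribed.
So YilH is produced and active.
Indole is absent, so OxaL is inactive.
MoO₄²⁻ is present, so KulW is active.
Maltulose is absent, so KepS is inactive.
Required activator KepS is absent, so *fubA* is not transcribed.
So FubA is not produced.
Required activator FubA is absent, so *ulmY* is not transcribed.
So UlmY is not produced.
Required activator OxaL is absent, so *rudP* is not transcribed.
So RudP is not produced.
Required activator BexD is absent, so *quvA* is not transcribed.

OFF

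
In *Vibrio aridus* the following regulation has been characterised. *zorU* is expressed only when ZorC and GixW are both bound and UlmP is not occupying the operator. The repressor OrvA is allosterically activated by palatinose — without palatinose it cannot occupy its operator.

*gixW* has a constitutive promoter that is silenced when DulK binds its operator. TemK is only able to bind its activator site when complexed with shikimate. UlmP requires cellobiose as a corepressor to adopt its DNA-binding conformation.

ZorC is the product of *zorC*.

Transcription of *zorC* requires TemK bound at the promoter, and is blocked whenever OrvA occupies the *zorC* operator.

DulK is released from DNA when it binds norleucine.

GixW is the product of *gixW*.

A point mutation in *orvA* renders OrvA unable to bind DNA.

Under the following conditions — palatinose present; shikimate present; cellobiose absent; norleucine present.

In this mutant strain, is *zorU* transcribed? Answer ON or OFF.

OrvA is non-functional in this strain, so it has no effect.
Shikimate is present, so TemK is active.
No repressor is bound and TemK is active, so *zorC* is transcribed.
So ZorC is produced and active.
Cellobiose is absent, so UlmP is inactive.
Norleucine is present, so DulK is inactive.
With no repressor bound, *gixW* is transcribed.
So GixW is produced and active.
No repressor is bound and ZorC and GixW are active, so *zorU* is transcribed.

ON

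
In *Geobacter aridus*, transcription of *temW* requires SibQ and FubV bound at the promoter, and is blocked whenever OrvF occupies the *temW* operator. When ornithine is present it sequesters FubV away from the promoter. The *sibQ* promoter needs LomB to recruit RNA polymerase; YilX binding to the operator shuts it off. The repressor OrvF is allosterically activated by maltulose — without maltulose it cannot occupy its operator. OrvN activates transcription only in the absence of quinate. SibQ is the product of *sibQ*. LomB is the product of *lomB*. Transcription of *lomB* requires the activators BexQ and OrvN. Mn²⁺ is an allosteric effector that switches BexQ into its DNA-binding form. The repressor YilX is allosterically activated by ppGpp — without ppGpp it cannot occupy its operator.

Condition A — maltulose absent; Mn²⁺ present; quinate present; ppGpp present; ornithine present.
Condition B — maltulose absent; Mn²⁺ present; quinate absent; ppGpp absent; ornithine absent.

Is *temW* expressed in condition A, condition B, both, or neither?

B only

Condition A:
Maltulose is absent, so OrvF is inactive.
Mn²⁺ is present, so BexQ is active.
Quinate is present, so OrvN is inactive.
Required activator OrvN is absent, so *lomB* is not transcribed.
So LomB is not produced.
ppGpp is present, so YilX is active.
With repressor YilX bound, *sibQ* is not transcribed.
So SibQ is not produced.
Ornithine is present, so FubV is inactive.
Required activator SibQ is absent, so *temW* is not transcribed.
→ *temW* is OFF in A.
Condition B:
Maltulose is absent, so OrvF is inactive.
Mn²⁺ is present, so BexQ is active.
Quinate is absent, so OrvN is active.
No repressor is bound and BexQ and OrvN are active, so *lomB* is transcribed.
So LomB is produced and active.
ppGpp is absent, so YilX is inactive.
No repressor is bound and LomB is active, so *sibQ* is transcribed.
So SibQ is produced and active.
Ornithine is absent, so FubV is active.
No repressor is bound and SibQ and FubV are active, so *temW* is transcribed.
→ *temW* is ON in B.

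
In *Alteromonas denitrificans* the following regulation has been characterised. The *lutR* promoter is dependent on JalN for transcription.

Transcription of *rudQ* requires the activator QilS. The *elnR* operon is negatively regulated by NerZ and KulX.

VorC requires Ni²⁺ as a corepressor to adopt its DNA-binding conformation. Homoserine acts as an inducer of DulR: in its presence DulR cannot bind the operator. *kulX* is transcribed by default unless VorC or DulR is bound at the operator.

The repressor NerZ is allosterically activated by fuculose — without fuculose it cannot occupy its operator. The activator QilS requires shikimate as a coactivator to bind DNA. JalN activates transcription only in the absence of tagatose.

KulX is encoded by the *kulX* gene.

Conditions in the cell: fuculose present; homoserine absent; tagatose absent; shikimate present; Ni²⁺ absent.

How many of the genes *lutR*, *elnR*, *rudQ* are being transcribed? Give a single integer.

2

Tagatose is absent, so JalN is active.
No repressor is bound and JalN is active, so *lutR* is transcribed.
→ *lutR* is ON.
Fuculose is present, so NerZ is active.
Ni²⁺ is absent, so VorC is inactive.
Homoserine is absent, so DulR is active.
With repressor DulR bound, *kulX* is not transcribed.
So KulX is not produced.
With repressor NerZ bound, *elnR* is not transcribed.
→ *elnR* is OFF.
Shikimate is present, so QilS is active.
No repressor is bound and QilS is active, so *rudQ* is transcribed.
→ *rudQ* is ON.
2 of the 3 genes are transcribed.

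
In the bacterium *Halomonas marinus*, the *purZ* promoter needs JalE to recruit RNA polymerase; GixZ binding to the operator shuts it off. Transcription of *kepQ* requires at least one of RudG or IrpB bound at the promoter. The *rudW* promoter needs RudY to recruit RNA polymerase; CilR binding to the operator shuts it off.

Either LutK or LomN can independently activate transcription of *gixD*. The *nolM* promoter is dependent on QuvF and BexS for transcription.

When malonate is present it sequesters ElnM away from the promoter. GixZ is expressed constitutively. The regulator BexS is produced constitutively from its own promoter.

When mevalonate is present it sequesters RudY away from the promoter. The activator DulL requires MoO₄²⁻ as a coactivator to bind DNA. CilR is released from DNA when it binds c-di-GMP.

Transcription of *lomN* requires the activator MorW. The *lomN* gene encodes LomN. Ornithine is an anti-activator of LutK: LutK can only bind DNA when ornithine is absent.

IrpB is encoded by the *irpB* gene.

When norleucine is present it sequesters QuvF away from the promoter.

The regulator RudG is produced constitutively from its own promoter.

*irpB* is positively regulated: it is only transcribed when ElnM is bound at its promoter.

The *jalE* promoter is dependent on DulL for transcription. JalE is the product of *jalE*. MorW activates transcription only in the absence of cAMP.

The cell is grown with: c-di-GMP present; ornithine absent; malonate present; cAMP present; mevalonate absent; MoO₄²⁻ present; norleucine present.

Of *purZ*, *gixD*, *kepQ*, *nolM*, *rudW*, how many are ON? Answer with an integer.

3

GixZ is produced constitutively and is active.
MoO₄²⁻ is present, so DulL is active.
No repressor is bound and DulL is active, so *jalE* is transcribed.
So JalE is produced and active.
With repressor GixZ bound, *purZ* is not transcribed.
→ *purZ* is OFF.
Ornithine is absent, so LutK is active.
cAMP is present, so MorW is inactive.
Required activator MorW is absent, so *lomN* is not transcribed.
So LomN is not produced.
Activator LutK is present, so *gixD* is transcribed.
→ *gixD* is ON.
RudG is produced constitutively and is active.
Malonate is present, so ElnM is inactive.
Required activator ElnM is absent, so *irpB* is not transcribed.
So IrpB is not produced.
Activator RudG is present, so *kepQ* is transcribed.
→ *kepQ* is ON.
Norleucine is present, so QuvF is inactive.
BexS is produced constitutively and is active.
Required activator QuvF is absent, so *nolM* is not transcribed.
→ *nolM* is OFF.
c-di-GMP is present, so CilR is inactive.
Mevalonate is absent, so RudY is active.
No repressor is bound and RudY is active, so *rudW* is transcribed.
→ *rudW* is ON.
3 of the 5 genes are transcribed.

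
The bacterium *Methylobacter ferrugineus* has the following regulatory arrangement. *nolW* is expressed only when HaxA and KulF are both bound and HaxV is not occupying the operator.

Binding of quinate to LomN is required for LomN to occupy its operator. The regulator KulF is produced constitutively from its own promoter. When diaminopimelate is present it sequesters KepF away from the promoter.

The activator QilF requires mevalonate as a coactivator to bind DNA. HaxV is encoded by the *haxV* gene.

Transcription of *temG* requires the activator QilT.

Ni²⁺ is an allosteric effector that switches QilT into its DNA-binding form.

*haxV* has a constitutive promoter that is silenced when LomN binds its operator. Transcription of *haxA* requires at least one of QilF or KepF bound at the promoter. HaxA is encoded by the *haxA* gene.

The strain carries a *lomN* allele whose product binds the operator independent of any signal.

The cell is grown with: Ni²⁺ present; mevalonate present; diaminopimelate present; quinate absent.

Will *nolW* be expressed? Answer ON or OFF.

Mevalonate is present, so QilF is active.
Diaminopimelate is present, so KepF is inactive.
Activator QilF is present, so *haxA* is transcribed.
So HaxA is produced and active.
LomN is constitutively active in this strain.
With repressor LomN bound, *haxV* is not transcribed.
So HaxV is not produced.
KulF is produced constitutively and is active.
No repressor is bound and HaxA and KulF are active, so *nolW* is transcribed.

ON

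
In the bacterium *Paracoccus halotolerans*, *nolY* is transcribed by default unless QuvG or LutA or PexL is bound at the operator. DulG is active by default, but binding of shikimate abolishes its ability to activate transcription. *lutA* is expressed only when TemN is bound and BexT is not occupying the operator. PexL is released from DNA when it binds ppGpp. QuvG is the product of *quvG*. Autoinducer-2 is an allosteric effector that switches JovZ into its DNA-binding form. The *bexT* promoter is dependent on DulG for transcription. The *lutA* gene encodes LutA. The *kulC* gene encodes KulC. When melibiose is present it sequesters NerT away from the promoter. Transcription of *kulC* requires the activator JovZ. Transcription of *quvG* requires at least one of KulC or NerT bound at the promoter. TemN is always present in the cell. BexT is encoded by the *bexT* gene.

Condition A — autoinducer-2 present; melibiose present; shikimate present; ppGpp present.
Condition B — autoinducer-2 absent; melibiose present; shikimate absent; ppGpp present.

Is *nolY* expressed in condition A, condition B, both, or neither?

Condition A:
Autoinducer-2 is present, so JovZ is active.
No repressor is bound and JovZ is active, so *kulC* is transcribed.
So KulC is produced and active.
Melibiose is present, so NerT is inactive.
Activator KulC is present, so *quvG* is transcribed.
So QuvG is produced and active.
TemN is produced constitutively and is active.
Shikimate is present, so DulG is inactive.
Required activator DulG is absent, so *bexT* is not transcribed.
So BexT is not produced.
No repressor is bound and TemN is active, so *lutA* is transcribed.
So LutA is produced and active.
ppGpp is present, so PexL is inactive.
With repressor QuvG bound, *nolY* is not transcribed.
→ *nolY* is OFF in A.
Condition B:
Autoinducer-2 is absent, so JovZ is inactive.
Required activator JovZ is absent, so *kulC* is not transcribed.
So KulC is not produced.
Melibiose is present, so NerT is inactive.
No activator is available at the *quvG* promoter, so *quvG* is not transcribed.
So QuvG is not produced.
TemN is produced constitutively and is active.
Shikimate is absent, so DulG is active.
No repressor is bound and DulG is active, so *bexT* is transcribed.
So BexT is produced and active.
With repressor BexT bound, *lutA* is not transcribed.
So LutA is not produced.
ppGpp is present, so PexL is inactive.
With no repressor bound, *nolY* is transcribed.
→ *nolY* is ON in B.

B only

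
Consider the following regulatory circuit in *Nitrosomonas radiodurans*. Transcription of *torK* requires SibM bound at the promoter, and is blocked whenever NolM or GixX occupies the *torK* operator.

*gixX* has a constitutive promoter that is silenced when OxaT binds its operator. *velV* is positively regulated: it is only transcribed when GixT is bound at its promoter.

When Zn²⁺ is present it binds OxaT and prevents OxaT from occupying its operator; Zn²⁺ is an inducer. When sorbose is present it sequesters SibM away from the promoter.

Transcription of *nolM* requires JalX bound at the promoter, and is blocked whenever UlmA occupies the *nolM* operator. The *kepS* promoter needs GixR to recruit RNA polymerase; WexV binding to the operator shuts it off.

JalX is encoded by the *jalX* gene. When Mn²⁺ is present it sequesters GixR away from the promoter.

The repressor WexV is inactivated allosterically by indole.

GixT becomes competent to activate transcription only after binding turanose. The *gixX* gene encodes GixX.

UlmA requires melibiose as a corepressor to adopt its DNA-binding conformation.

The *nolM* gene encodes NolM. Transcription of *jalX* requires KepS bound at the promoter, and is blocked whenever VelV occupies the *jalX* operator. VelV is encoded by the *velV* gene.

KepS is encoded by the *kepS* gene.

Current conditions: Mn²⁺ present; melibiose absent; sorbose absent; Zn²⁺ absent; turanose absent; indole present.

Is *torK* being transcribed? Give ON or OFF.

Sorbose is absent, so SibM is active.
Turanose is absent, so GixT is inactive.
Required activator GixT is absent, so *velV* is not transcribed.
So VelV is not produced.
Indole is present, so WexV is inactive.
Mn²⁺ is present, so GixR is inactive.
Required activator GixR is absent, so *kepS* is not transcribed.
So KepS is not produced.
Required activator KepS is absent, so *jalX* is not transcribed.
So JalX is not produced.
Melibiose is absent, so UlmA is inactive.
Required activator JalX is absent, so *nolM* is not transcribed.
So NolM is not produced.
Zn²⁺ is absent, so OxaT is active.
With repressor OxaT bound, *gixX* is not transcribed.
So GixX is not produced.
No repressor is bound and SibM is active, so *torK* is transcribed.

ON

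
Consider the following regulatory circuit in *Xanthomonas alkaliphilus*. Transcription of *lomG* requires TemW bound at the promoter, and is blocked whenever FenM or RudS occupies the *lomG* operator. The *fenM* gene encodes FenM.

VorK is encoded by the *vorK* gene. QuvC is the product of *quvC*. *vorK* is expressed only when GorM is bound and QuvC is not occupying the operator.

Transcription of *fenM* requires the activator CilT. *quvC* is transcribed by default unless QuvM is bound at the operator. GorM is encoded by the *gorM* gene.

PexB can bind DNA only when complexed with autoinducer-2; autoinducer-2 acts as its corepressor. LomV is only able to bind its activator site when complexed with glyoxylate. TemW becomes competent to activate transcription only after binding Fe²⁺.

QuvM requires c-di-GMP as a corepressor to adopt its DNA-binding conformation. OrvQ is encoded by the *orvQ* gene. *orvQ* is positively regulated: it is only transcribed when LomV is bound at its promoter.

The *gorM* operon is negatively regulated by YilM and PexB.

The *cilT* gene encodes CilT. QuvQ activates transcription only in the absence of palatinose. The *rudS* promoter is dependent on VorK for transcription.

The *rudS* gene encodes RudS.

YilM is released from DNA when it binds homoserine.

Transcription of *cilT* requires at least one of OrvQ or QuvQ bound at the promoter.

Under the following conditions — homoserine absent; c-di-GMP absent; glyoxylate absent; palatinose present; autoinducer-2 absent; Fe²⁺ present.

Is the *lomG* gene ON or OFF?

ON

Glyoxylate is absent, so LomV is inactive.
Required activator LomV is absent, so *orvQ* is not transcribed.
So OrvQ is not produced.
Palatinose is present, so QuvQ is inactive.
No activator is available at the *cilT* promoter, so *cilT* is not transcribed.
So CilT is not produced.
Required activator CilT is absent, so *fenM* is not transcribed.
So FenM is not produced.
Homoserine is absent, so YilM is active.
Autoinducer-2 is absent, so PexB is inactive.
With repressor YilM bound, *gorM* is not transcribed.
So GorM is not produced.
c-di-GMP is absent, so QuvM is inactive.
With no repressor bound, *quvC* is transcribed.
So QuvC is produced and active.
With repressor QuvC bound, *vorK* is not transcribed.
So VorK is not produced.
Required activator VorK is absent, so *rudS* is not transcribed.
So RudS is not produced.
Fe²⁺ is present, so TemW is active.
No repressor is bound and TemW is active, so *lomG* is transcribed.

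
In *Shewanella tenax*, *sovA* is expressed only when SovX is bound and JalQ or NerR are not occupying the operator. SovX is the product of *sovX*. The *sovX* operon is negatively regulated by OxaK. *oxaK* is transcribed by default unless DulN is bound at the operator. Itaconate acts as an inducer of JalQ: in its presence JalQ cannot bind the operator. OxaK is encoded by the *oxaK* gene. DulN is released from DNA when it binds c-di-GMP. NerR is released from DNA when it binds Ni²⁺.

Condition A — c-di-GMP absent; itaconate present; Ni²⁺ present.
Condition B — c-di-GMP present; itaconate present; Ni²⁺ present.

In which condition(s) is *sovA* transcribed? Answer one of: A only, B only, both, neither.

A only

Condition A:
c-di-GMP is absent, so DulN is active.
With repressor DulN bound, *oxaK* is not transcribed.
So OxaK is not produced.
With no repressor bound, *sovX* is transcribed.
So SovX is produced and active.
Itaconate is present, so JalQ is inactive.
Ni²⁺ is present, so NerR is inactive.
No repressor is bound and SovX is active, so *sovA* is transcribed.
→ *sovA* is ON in A.
Condition B:
c-di-GMP is present, so DulN is inactive.
With no repressor bound, *oxaK* is transcribed.
So OxaK is produced and active.
With repressor OxaK bound, *sovX* is not transcribed.
So SovX is not produced.
Itaconate is present, so JalQ is inactive.
Ni²⁺ is present, so NerR is inactive.
Required activator SovX is absent, so *sovA* is not transcribed.
→ *sovA* is OFF in B.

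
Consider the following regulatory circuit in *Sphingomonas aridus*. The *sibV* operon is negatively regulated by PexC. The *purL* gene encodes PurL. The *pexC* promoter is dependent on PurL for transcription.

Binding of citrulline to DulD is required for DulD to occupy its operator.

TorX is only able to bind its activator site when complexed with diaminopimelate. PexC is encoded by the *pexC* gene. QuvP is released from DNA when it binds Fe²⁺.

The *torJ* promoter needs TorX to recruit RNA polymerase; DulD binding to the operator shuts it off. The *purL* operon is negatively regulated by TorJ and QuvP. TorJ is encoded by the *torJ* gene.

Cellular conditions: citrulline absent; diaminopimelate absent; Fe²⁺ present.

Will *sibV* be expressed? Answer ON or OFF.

Citrulline is absent, so DulD is inactive.
Diaminopimelate is absent, so TorX is inactive.
Required activator TorX is absent, so *torJ* is not transcribed.
So TorJ is not produced.
Fe²⁺ is present, so QuvP is inactive.
With no repressor bound, *purL* is transcribed.
So PurL is produced and active.
No repressor is bound and PurL is active, so *pexC* is transcribed.
So PexC is produced and active.
With repressor PexC bound, *sibV* is not transcribed.

OFF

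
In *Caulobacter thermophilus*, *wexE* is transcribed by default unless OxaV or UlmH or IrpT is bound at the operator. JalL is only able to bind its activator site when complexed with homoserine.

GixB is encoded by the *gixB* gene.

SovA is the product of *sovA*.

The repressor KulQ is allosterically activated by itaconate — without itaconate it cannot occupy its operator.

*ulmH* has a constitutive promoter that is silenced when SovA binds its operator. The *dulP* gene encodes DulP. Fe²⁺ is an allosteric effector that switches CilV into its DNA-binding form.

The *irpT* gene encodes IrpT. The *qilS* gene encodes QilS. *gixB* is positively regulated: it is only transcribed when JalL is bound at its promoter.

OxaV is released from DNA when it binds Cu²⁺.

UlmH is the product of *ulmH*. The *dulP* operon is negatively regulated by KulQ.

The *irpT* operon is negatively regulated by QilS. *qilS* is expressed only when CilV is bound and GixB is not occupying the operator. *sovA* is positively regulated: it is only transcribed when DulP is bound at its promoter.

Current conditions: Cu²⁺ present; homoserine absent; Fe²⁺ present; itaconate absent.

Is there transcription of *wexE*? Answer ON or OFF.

Cu²⁺ is present, so OxaV is inactive.
Itaconate is absent, so KulQ is inactive.
With no repressor bound, *dulP* is transcribed.
So DulP is produced and active.
No repressor is bound and DulP is active, so *sovA* is transcribed.
So SovA is produced and active.
With repressor SovA bound, *ulmH* is not transcribed.
So UlmH is not produced.
Homoserine is absent, so JalL is inactive.
Required activator JalL is absent, so *gixB* is not transcribed.
So GixB is not produced.
Fe²⁺ is present, so CilV is active.
No repressor is bound and CilV is active, so *qilS* is transcribed.
So QilS is produced and active.
With repressor QilS bound, *irpT* is not transcribed.
So IrpT is not produced.
With no repressor bound, *wexE* is transcribed.

ON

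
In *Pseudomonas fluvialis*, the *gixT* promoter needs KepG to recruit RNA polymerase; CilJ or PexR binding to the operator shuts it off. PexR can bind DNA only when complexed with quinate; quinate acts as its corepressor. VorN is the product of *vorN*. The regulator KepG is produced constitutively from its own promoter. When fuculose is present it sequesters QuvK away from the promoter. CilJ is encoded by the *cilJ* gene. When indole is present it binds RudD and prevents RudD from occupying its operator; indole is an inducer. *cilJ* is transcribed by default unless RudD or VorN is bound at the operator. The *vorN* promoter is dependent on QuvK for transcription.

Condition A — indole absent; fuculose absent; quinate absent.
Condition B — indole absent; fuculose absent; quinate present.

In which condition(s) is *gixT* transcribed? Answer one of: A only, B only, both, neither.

Condition A:
KepG is produced constitutively and is active.
Indole is absent, so RudD is active.
Fuculose is absent, so QuvK is active.
No repressor is bound and QuvK is active, so *vorN* is transcribed.
So VorN is produced and active.
With repressor RudD bound, *cilJ* is not transcribed.
So CilJ is not produced.
Quinate is absent, so PexR is inactive.
No repressor is bound and KepG is active, so *gixT* is transcribed.
→ *gixT* is ON in A.
Condition B:
KepG is produced constitutively and is active.
Indole is absent, so RudD is active.
Fuculose is absent, so QuvK is active.
No repressor is bound and QuvK is active, so *vorN* is transcribed.
So VorN is produced and active.
With repressor RudD bound, *cilJ* is not transcribed.
So CilJ is not produced.
Quinate is present, so PexR is active.
With repressor PexR bound, *gixT* is not transcribed.
→ *gixT* is OFF in B.

A only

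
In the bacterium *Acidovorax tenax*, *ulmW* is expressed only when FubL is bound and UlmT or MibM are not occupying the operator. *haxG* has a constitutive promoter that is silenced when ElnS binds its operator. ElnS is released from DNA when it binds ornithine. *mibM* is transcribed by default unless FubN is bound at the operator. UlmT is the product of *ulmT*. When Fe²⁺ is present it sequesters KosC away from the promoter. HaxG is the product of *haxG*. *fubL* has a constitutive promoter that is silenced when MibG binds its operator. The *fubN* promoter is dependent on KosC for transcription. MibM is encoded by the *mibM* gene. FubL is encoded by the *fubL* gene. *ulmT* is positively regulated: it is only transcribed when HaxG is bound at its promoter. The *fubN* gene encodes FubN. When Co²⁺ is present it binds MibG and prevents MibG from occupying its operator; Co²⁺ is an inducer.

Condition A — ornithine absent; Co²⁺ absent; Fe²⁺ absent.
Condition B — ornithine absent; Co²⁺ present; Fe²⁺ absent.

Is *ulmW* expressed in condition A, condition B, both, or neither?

Condition A:
Ornithine is absent, so ElnS is active.
With repressor ElnS bound, *haxG* is not transcribed.
So HaxG is not produced.
Required activator HaxG is absent, so *ulmT* is not transcribed.
So UlmT is not produced.
Co²⁺ is absent, so MibG is active.
With repressor MibG bound, *fubL* is not transcribed.
So FubL is not produced.
Fe²⁺ is absent, so KosC is active.
No repressor is bound and KosC is active, so *fubN* is transcribed.
So FubN is produced and active.
With repressor FubN bound, *mibM* is not transcribed.
So MibM is not produced.
Required activator FubL is absent, so *ulmW* is not transcribed.
→ *ulmW* is OFF in A.
Condition B:
Ornithine is absent, so ElnS is active.
With repressor ElnS bound, *haxG* is not transcribed.
So HaxG is not produced.
Required activator HaxG is absent, so *ulmT* is not transcribed.
So UlmT is not produced.
Co²⁺ is present, so MibG is inactive.
With no repressor bound, *fubL* is transcribed.
So FubL is produced and active.
Fe²⁺ is absent, so KosC is active.
No repressor is bound and KosC is active, so *fubN* is transcribed.
So FubN is produced and active.
With repressor FubN bound, *mibM* is not transcribed.
So MibM is not produced.
No repressor is bound and FubL is active, so *ulmW* is transcribed.
→ *ulmW* is ON in B.

B only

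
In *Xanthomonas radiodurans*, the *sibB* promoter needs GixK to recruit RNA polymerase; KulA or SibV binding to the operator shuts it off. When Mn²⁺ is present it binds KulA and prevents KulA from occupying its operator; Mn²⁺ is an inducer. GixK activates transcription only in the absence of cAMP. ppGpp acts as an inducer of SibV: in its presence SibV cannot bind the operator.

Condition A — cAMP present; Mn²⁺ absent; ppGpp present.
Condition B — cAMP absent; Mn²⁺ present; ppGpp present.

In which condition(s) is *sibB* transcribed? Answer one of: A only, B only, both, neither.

B only

Condition A:
cAMP is present, so GixK is inactive.
Mn²⁺ is absent, so KulA is active.
ppGpp is present, so SibV is inactive.
With repressor KulA bound, *sibB* is not transcribed.
→ *sibB* is OFF in A.
Condition B:
cAMP is absent, so GixK is active.
Mn²⁺ is present, so KulA is inactive.
ppGpp is present, so SibV is inactive.
No repressor is bound and GixK is active, so *sibB* is transcribed.
→ *sibB* is ON in B.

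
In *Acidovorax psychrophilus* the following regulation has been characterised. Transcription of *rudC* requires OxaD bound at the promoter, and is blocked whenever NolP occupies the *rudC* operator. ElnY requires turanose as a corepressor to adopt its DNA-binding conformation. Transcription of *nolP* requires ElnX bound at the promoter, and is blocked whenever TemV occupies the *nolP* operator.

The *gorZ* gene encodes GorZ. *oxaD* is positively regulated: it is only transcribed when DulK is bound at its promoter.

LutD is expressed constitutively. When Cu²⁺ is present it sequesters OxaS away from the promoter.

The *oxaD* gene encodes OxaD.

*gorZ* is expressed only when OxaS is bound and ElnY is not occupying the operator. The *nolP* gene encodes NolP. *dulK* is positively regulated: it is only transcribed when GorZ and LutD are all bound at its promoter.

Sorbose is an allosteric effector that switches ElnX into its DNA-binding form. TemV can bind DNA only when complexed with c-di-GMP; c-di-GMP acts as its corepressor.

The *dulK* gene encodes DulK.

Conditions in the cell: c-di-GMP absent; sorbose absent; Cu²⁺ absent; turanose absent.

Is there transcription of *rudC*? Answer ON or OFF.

ON

Cu²⁺ is absent, so OxaS is active.
Turanose is absent, so ElnY is inactive.
No repressor is bound and OxaS is active, so *gorZ* is transcribed.
So GorZ is produced and active.
LutD is produced constitutively and is active.
No repressor is bound and GorZ and LutD are active, so *dulK* is transcribed.
So DulK is produced and active.
No repressor is bound and DulK is active, so *oxaD* is transcribed.
So OxaD is produced and active.
c-di-GMP is absent, so TemV is inactive.
Sorbose is absent, so ElnX is inactive.
Required activator ElnX is absent, so *nolP* is not transcribed.
So NolP is not produced.
No repressor is bound and OxaD is active, so *rudC* is transcribed.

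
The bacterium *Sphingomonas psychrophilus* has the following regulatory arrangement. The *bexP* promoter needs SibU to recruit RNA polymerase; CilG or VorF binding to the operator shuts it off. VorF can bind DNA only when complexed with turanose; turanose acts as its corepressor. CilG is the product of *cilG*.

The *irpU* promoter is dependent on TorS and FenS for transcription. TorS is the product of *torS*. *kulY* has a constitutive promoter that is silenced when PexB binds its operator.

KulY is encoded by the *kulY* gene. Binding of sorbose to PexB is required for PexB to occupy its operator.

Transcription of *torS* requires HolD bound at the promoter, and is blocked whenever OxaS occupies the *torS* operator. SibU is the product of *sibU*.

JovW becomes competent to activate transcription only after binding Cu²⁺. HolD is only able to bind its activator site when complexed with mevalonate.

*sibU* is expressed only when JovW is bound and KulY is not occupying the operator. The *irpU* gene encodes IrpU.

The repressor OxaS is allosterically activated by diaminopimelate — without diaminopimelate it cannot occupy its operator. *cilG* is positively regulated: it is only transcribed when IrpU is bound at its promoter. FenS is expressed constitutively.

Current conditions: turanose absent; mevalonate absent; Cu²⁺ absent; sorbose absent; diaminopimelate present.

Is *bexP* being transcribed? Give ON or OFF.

Diaminopimelate is present, so OxaS is active.
Mevalonate is absent, so HolD is inactive.
With repressor OxaS bound, *torS* is not transcribed.
So TorS is not produced.
FenS is produced constitutively and is active.
Required activator TorS is absent, so *irpU* is not transcribed.
So IrpU is not produced.
Required activator IrpU is absent, so *cilG* is not transcribed.
So CilG is not produced.
Sorbose is absent, so PexB is inactive.
With no repressor bound, *kulY* is transcribed.
So KulY is produced and active.
Cu²⁺ is absent, so JovW is inactive.
With repressor KulY bound, *sibU* is not transcribed.
So SibU is not produced.
Turanose is absent, so VorF is inactive.
Required activator SibU is absent, so *bexP* is not transcribed.

OFF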